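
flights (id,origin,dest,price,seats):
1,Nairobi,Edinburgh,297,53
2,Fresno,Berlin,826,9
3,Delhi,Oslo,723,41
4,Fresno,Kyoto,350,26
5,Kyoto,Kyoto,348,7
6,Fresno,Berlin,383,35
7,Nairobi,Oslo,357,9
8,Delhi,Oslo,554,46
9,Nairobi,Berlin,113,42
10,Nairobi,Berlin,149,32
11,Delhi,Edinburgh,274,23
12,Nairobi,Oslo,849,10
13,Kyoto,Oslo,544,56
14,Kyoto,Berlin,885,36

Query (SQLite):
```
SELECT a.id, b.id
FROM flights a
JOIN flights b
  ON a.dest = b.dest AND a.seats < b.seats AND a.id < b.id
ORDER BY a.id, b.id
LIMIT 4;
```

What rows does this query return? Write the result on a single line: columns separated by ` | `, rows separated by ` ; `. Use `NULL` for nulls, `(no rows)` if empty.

2 | 6 ; 2 | 9 ; 2 | 10 ; 2 | 14

Pairs (a,b) with same dest, a.seats < b.seats, a.id < b.id.
dest groups: Berlin:{2,6,9,10,14} Edinburgh:{1,11} Kyoto:{4,5} Oslo:{3,7,8,12,13}
Ordered by (a.id, b.id); first 4.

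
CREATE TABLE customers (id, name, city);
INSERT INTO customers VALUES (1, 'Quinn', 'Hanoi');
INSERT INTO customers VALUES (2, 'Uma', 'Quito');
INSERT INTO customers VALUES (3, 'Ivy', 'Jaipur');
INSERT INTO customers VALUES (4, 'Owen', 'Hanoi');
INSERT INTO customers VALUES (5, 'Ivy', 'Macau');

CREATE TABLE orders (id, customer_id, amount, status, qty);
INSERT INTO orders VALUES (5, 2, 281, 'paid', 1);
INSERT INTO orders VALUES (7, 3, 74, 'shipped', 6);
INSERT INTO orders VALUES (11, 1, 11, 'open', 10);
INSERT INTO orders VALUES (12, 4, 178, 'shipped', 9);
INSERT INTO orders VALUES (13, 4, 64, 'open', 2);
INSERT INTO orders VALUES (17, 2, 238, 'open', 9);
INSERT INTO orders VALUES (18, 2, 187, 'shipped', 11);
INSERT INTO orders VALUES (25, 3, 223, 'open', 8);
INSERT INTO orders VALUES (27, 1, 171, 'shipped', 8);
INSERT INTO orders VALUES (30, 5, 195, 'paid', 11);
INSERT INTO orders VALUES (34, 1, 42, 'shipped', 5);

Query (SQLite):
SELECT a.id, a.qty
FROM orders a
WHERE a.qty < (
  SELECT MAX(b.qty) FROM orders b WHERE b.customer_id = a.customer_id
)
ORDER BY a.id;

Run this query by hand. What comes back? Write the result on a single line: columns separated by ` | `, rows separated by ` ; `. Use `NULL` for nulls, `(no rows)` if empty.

5 | 1 ; 7 | 6 ; 13 | 2 ; 17 | 9 ; 27 | 8 ; 34 | 5

For each orders row a, compute MAX(qty) over rows sharing a.customer_id.
Keep row a if a.qty < that per-group MAX.
  customer_id=1: MAX(qty) = 10
  customer_id=2: MAX(qty) = 11
  customer_id=3: MAX(qty) = 8
  customer_id=4: MAX(qty) = 9
  customer_id=5: MAX(qty) = 11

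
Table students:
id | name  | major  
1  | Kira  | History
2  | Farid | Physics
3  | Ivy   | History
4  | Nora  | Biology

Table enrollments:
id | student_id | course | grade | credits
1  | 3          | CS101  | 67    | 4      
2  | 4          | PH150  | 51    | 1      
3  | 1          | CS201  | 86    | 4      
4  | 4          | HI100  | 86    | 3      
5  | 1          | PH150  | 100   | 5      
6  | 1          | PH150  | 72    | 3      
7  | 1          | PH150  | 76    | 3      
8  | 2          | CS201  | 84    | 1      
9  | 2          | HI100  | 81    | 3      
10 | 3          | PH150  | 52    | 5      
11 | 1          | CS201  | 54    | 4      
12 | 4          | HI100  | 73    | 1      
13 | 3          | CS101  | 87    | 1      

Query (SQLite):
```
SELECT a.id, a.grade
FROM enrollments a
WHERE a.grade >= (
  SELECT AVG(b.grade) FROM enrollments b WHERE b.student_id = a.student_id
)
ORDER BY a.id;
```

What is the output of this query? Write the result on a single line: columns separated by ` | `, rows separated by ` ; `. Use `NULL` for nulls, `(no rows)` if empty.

3 | 86 ; 4 | 86 ; 5 | 100 ; 8 | 84 ; 12 | 73 ; 13 | 87

For each enrollments row a, compute AVG(grade) over rows sharing a.student_id.
Keep row a if a.grade >= that per-group AVG.
  student_id=1: AVG(grade) = 77.6
  student_id=2: AVG(grade) = 82.5
  student_id=3: AVG(grade) = 68.666667
  student_id=4: AVG(grade) = 70.0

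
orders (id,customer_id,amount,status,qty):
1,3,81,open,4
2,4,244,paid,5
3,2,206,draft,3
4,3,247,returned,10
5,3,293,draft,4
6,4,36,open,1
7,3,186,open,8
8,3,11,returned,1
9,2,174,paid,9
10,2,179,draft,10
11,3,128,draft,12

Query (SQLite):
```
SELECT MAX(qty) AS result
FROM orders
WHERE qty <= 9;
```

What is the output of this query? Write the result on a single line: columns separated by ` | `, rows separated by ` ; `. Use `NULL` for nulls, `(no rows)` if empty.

9

Rows where qty <= 9 → qty values: [4, 5, 3, 4, 1, 8, 1, 9].
MAX of non-NULL values = 9.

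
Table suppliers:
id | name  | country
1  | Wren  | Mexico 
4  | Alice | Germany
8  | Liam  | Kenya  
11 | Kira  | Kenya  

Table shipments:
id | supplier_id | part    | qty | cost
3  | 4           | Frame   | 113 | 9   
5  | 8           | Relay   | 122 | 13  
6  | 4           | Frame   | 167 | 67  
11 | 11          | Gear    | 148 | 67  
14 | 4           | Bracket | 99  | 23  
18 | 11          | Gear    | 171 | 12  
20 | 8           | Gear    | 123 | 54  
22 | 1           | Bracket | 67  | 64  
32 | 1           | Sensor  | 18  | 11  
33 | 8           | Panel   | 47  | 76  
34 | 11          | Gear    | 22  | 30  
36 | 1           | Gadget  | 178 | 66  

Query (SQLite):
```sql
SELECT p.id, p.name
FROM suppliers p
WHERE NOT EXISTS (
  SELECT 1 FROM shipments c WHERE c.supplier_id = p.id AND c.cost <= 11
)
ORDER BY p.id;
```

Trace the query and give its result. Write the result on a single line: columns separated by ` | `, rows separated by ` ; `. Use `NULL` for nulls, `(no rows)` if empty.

For each suppliers row, check whether any shipments with matching supplier_id has cost <= 11.
Keep rows where that is false.

8 | Liam ; 11 | Kira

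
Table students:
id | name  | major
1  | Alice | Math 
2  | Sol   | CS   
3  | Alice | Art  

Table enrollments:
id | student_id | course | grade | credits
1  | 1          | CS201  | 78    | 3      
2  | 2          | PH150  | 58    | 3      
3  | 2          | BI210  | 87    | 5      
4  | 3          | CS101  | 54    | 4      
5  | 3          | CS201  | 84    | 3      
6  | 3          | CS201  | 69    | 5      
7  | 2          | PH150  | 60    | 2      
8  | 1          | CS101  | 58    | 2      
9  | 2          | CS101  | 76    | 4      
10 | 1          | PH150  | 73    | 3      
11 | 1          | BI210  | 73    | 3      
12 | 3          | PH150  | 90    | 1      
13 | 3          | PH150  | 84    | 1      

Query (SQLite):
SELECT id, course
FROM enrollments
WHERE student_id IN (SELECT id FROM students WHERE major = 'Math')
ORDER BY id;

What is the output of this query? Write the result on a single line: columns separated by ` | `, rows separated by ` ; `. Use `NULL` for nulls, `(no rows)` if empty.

1 | CS201 ; 8 | CS101 ; 10 | PH150 ; 11 | BI210

Inner query: students.id where major = 'Math'.
Outer: keep enrollments rows whose student_id is in that set.
Inner query → {1}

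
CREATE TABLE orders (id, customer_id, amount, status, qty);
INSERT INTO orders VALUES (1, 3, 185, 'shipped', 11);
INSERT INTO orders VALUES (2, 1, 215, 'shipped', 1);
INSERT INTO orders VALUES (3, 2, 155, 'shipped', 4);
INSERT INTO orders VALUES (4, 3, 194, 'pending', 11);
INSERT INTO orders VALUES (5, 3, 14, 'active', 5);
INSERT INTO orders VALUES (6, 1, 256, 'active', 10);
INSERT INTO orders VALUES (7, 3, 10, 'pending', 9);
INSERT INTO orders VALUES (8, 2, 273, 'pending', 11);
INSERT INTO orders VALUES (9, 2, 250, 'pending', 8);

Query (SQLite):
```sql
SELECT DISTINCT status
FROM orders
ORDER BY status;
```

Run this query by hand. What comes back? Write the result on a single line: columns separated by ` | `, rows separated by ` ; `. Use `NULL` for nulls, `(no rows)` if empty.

Collect distinct status values from orders.

active ; pending ; shipped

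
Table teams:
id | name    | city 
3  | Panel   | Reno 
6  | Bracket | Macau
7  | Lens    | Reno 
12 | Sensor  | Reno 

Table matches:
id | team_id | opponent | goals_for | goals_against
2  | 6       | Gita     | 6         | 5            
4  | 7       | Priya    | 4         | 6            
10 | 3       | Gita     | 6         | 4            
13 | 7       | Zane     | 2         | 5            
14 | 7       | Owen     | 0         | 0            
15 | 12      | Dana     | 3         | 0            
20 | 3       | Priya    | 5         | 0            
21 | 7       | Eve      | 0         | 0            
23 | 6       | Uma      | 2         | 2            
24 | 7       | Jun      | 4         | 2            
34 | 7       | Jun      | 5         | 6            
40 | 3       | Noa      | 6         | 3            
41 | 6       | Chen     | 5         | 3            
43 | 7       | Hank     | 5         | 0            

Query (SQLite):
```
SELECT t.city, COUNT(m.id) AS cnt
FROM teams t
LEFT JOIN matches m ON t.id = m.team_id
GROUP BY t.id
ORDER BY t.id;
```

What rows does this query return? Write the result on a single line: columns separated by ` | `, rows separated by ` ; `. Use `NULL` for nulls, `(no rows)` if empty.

LEFT JOIN keeps every teams row; unmatched ones get NULL for matches columns.
Group by teams.id and compute COUNT(m.id). COUNT(col) of an all-NULL group is 0.
  3: ids {10, 20, 40} → COUNT(m.id)=3
  6: ids {2, 23, 41} → COUNT(m.id)=3
  7: ids {4, 13, 14, 21, 24, 34, 43} → COUNT(m.id)=7
  12: ids {15} → COUNT(m.id)=1

Reno | 3 ; Macau | 3 ; Reno | 7 ; Reno | 1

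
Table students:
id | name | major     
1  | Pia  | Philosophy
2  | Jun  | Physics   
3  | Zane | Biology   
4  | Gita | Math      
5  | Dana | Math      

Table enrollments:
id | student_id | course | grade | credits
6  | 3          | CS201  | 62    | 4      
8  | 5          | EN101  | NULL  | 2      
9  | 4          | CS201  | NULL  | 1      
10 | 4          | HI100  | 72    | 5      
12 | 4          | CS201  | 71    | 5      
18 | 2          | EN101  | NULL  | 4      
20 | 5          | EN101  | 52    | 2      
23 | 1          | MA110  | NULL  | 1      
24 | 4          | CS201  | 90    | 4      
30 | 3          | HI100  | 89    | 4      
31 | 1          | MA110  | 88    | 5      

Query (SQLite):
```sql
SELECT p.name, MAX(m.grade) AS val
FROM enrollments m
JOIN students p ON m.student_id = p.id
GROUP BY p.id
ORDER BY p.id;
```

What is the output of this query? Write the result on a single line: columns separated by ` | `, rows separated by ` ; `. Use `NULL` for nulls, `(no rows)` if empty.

Join each enrollments row to its students via student_id.
Group joined rows by students.id; compute MAX(m.grade) per group.
  1: ids {23, 31} → MAX(m.grade)=88
  2: ids {18} → MAX(m.grade)=NULL
  3: ids {6, 30} → MAX(m.grade)=89
  4: ids {9, 10, 12, 24} → MAX(m.grade)=90
  5: ids {8, 20} → MAX(m.grade)=52

Pia | 88 ; Jun | NULL ; Zane | 89 ; Gita | 90 ; Dana | 52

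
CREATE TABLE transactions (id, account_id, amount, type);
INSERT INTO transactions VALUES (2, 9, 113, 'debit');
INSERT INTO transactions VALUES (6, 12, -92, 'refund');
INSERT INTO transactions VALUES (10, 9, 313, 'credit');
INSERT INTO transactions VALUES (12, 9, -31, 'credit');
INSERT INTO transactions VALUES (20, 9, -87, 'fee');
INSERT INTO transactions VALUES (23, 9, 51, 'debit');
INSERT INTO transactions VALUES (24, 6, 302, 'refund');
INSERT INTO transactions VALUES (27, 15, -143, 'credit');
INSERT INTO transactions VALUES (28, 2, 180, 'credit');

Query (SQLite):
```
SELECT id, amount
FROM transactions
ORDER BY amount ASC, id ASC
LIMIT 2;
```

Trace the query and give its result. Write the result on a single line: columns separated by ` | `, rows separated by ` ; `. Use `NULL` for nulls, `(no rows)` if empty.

27 | -143 ; 6 | -92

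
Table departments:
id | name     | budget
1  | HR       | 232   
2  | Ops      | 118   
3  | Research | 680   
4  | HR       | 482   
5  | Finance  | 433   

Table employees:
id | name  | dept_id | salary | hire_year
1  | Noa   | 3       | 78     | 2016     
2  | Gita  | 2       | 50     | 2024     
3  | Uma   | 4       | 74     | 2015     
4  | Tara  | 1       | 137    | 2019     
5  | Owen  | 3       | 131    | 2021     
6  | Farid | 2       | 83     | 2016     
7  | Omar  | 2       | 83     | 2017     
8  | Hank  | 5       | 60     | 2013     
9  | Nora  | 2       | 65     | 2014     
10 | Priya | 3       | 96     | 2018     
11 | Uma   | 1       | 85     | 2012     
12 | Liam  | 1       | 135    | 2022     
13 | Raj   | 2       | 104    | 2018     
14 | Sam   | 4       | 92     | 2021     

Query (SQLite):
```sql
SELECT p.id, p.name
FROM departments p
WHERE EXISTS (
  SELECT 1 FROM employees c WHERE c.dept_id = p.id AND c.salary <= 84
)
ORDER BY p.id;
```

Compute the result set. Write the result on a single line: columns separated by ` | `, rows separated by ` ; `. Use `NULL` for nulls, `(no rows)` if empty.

For each departments row, check whether any employees with matching dept_id has salary <= 84.
Keep rows where that is true.

2 | Ops ; 3 | Research ; 4 | HR ; 5 | Finance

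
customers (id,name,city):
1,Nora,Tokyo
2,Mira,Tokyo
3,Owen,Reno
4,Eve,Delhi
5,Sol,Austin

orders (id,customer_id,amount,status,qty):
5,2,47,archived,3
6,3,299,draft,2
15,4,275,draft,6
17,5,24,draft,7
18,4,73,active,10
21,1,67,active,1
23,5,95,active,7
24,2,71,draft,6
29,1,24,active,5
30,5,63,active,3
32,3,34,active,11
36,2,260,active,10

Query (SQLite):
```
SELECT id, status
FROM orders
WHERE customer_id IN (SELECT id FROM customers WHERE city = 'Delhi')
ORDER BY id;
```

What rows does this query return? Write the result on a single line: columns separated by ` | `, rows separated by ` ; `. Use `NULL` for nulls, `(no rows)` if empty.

Inner query: customers.id where city = 'Delhi'.
Outer: keep orders rows whose customer_id is in that set.
Inner query → {4}

15 | draft ; 18 | active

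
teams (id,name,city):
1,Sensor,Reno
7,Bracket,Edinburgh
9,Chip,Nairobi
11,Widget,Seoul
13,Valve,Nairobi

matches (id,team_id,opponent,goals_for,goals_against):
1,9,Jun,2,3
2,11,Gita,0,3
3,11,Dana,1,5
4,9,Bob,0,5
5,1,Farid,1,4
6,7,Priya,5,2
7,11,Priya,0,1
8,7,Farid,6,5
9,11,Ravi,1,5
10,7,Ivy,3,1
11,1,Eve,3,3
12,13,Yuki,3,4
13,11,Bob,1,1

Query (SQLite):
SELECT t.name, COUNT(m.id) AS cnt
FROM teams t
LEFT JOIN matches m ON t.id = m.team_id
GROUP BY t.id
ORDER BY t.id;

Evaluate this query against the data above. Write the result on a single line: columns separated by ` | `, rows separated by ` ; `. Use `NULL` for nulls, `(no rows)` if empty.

LEFT JOIN keeps every teams row; unmatched ones get NULL for matches columns.
Group by teams.id and compute COUNT(m.id). COUNT(col) of an all-NULL group is 0.
  1: ids {5, 11} → COUNT(m.id)=2
  7: ids {6, 8, 10} → COUNT(m.id)=3
  9: ids {1, 4} → COUNT(m.id)=2
  11: ids {2, 3, 7, 9, 13} → COUNT(m.id)=5
  13: ids {12} → COUNT(m.id)=1

Sensor | 2 ; Bracket | 3 ; Chip | 2 ; Widget | 5 ; Valve | 1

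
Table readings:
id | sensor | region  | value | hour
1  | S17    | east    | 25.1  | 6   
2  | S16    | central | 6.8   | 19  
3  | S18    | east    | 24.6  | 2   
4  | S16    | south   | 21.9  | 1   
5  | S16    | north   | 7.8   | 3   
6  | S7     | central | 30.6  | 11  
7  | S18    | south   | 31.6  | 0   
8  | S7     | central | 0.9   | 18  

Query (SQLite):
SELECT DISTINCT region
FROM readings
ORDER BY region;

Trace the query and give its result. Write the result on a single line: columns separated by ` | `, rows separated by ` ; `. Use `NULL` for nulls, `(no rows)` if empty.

central ; east ; north ; south

Collect distinct region values from readings.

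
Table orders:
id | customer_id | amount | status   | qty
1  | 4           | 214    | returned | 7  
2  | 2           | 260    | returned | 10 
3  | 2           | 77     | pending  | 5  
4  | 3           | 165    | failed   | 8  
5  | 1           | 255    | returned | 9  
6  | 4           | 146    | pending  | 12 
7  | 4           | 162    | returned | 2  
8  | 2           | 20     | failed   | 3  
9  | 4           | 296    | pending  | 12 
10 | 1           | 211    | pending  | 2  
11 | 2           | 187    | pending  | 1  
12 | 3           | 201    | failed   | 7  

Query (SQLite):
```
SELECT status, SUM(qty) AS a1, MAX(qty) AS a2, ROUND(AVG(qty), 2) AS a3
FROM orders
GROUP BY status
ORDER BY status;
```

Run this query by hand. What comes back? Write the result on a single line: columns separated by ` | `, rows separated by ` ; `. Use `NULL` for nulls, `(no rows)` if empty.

Group orders by status.
Per group compute: SUM(qty), MAX(qty), ROUND(AVG(qty), 2).
  failed: ids {4, 8, 12} → SUM(qty)=18, MAX(qty)=8, ROUND(AVG(qty), 2)=6
  pending: ids {3, 6, 9, 10, 11} → SUM(qty)=32, MAX(qty)=12, ROUND(AVG(qty), 2)=6.4
  returned: ids {1, 2, 5, 7} → SUM(qty)=28, MAX(qty)=10, ROUND(AVG(qty), 2)=7

failed | 18 | 8 | 6 ; pending | 32 | 12 | 6.4 ; returned | 28 | 10 | 7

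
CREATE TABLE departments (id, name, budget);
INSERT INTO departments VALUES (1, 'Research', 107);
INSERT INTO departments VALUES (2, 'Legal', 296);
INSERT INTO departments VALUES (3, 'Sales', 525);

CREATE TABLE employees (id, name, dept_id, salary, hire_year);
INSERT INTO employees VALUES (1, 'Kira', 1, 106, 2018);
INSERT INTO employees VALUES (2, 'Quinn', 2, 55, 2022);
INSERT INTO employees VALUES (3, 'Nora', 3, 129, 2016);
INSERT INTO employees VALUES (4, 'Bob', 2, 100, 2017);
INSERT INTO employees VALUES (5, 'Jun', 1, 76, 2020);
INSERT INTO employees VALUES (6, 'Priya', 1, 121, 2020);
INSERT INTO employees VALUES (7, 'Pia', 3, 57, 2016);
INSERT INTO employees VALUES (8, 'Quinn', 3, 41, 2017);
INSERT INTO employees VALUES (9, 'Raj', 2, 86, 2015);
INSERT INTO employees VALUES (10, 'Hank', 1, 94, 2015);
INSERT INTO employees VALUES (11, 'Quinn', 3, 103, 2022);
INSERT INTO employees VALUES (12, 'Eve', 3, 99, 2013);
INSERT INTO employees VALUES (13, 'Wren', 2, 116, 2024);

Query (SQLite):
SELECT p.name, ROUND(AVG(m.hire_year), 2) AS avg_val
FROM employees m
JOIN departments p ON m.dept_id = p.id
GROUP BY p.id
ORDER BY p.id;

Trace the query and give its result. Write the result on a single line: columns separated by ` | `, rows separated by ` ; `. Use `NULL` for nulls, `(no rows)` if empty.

Join each employees row to its departments via dept_id.
Group joined rows by departments.id; compute ROUND(AVG(m.hire_year), 2) per group.
  1: ids {1, 5, 6, 10} → ROUND(AVG(m.hire_year), 2)=2018.25
  2: ids {2, 4, 9, 13} → ROUND(AVG(m.hire_year), 2)=2019.5
  3: ids {3, 7, 8, 11, 12} → ROUND(AVG(m.hire_year), 2)=2016.8

Research | 2018.25 ; Legal | 2019.5 ; Sales | 2016.8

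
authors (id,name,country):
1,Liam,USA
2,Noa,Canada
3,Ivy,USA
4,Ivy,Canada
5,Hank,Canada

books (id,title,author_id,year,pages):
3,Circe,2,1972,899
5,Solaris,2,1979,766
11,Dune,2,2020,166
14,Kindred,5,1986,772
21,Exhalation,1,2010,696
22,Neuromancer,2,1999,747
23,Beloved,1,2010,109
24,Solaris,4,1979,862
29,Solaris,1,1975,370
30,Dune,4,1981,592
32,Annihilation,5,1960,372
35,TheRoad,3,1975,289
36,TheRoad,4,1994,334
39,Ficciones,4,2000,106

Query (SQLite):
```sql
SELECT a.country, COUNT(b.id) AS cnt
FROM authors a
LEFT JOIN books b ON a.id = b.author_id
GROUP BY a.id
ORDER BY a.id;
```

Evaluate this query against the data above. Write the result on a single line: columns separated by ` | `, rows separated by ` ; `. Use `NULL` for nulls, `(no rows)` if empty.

USA | 3 ; Canada | 4 ; USA | 1 ; Canada | 4 ; Canada | 2

LEFT JOIN keeps every authors row; unmatched ones get NULL for books columns.
Group by authors.id and compute COUNT(b.id). COUNT(col) of an all-NULL group is 0.
  1: ids {21, 23, 29} → COUNT(b.id)=3
  2: ids {3, 5, 11, 22} → COUNT(b.id)=4
  3: ids {35} → COUNT(b.id)=1
  4: ids {24, 30, 36, 39} → COUNT(b.id)=4
  5: ids {14, 32} → COUNT(b.id)=2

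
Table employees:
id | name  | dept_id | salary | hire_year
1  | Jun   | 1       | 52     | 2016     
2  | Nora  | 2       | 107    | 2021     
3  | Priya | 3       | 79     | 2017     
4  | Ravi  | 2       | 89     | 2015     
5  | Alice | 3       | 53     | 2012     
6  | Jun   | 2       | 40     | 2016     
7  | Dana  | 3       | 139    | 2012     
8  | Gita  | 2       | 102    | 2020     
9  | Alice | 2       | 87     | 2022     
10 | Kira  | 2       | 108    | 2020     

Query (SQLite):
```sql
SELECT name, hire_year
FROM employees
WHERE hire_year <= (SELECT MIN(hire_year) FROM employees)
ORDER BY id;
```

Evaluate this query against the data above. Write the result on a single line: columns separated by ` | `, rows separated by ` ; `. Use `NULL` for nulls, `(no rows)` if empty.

Alice | 2012 ; Dana | 2012

Scalar subquery: MIN(hire_year) over all employees rows = 2012.
Keep rows where hire_year <= that value.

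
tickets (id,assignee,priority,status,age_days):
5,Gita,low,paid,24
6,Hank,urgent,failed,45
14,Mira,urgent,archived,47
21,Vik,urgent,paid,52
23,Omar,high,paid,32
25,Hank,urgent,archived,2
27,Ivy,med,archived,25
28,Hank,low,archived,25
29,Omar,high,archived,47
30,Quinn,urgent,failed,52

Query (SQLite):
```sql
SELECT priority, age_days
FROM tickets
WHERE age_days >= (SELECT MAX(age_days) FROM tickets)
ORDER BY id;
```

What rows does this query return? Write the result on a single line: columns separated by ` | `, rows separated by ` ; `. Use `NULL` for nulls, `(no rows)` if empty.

urgent | 52 ; urgent | 52

Scalar subquery: MAX(age_days) over all tickets rows = 52.
Keep rows where age_days >= that value.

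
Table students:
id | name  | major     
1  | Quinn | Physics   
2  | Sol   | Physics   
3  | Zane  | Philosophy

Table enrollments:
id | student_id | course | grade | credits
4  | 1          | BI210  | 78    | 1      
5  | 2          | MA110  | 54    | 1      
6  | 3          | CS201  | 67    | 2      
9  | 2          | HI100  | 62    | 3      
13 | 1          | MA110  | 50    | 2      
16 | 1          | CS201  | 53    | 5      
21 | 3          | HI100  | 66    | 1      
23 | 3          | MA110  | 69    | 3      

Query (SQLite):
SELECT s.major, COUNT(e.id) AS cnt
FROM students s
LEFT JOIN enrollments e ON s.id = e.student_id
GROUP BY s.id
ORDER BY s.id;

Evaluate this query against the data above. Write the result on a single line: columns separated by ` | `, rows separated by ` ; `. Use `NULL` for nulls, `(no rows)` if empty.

LEFT JOIN keeps every students row; unmatched ones get NULL for enrollments columns.
Group by students.id and compute COUNT(e.id). COUNT(col) of an all-NULL group is 0.
  1: ids {4, 13, 16} → COUNT(e.id)=3
  2: ids {5, 9} → COUNT(e.id)=2
  3: ids {6, 21, 23} → COUNT(e.id)=3

Physics | 3 ; Physics | 2 ; Philosophy | 3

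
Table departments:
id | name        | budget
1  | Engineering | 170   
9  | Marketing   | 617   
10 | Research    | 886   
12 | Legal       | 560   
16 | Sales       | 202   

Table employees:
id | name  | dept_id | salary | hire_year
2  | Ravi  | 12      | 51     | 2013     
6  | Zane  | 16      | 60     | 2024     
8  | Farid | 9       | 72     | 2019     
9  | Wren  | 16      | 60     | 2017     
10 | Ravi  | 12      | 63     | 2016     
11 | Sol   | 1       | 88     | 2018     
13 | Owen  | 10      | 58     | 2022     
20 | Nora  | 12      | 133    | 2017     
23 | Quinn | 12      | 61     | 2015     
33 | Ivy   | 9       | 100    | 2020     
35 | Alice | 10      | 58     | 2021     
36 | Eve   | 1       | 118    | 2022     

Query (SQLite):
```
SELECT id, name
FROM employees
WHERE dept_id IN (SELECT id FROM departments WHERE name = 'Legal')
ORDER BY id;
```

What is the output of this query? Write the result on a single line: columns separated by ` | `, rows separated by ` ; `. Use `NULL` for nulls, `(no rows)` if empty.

Inner query: departments.id where name = 'Legal'.
Outer: keep employees rows whose dept_id is in that set.
Inner query → {12}

2 | Ravi ; 10 | Ravi ; 20 | Nora ; 23 | Quinn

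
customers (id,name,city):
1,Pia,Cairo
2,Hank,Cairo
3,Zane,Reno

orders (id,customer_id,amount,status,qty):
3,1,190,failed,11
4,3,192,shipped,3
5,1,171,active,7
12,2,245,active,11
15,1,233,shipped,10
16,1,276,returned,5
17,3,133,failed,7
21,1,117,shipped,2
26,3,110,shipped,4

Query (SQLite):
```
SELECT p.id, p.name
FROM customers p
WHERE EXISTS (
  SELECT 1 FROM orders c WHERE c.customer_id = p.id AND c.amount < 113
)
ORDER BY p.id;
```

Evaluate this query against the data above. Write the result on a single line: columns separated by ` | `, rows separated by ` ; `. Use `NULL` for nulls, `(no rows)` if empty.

3 | Zane

For each customers row, check whether any orders with matching customer_id has amount < 113.
Keep rows where that is true.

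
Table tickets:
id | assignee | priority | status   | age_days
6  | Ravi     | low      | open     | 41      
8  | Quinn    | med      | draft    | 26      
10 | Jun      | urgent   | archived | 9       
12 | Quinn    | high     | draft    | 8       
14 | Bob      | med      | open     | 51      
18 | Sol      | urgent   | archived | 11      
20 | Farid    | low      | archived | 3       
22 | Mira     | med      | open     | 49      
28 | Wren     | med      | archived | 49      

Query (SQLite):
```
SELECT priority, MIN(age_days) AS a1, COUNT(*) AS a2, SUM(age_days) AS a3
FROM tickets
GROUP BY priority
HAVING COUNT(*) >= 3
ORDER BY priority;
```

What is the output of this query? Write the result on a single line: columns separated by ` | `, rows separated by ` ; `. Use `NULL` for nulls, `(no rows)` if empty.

med | 26 | 4 | 175

Group tickets by priority.
Per group compute: MIN(age_days), COUNT(*), SUM(age_days).
HAVING: drop groups with fewer than 3 rows.
  high: ids {12} → MIN(age_days)=8, COUNT(*)=1, SUM(age_days)=8
  low: ids {6, 20} → MIN(age_days)=3, COUNT(*)=2, SUM(age_days)=44
  med: ids {8, 14, 22, 28} → MIN(age_days)=26, COUNT(*)=4, SUM(age_days)=175
  urgent: ids {10, 18} → MIN(age_days)=9, COUNT(*)=2, SUM(age_days)=20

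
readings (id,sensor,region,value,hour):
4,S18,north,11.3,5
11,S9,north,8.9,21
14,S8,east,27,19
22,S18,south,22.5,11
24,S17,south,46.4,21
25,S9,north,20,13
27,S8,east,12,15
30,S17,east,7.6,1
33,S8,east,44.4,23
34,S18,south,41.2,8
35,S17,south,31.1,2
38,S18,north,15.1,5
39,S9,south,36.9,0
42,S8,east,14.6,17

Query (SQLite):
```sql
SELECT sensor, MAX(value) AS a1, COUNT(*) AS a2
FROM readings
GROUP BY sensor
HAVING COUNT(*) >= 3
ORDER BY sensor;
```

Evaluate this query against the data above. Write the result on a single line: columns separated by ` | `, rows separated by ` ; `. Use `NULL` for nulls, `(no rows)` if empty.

Group readings by sensor.
Per group compute: MAX(value), COUNT(*).
HAVING: drop groups with fewer than 3 rows.
  S17: ids {24, 30, 35} → MAX(value)=46.4, COUNT(*)=3
  S18: ids {4, 22, 34, 38} → MAX(value)=41.2, COUNT(*)=4
  S8: ids {14, 27, 33, 42} → MAX(value)=44.4, COUNT(*)=4
  S9: ids {11, 25, 39} → MAX(value)=36.9, COUNT(*)=3

S17 | 46.4 | 3 ; S18 | 41.2 | 4 ; S8 | 44.4 | 4 ; S9 | 36.9 | 3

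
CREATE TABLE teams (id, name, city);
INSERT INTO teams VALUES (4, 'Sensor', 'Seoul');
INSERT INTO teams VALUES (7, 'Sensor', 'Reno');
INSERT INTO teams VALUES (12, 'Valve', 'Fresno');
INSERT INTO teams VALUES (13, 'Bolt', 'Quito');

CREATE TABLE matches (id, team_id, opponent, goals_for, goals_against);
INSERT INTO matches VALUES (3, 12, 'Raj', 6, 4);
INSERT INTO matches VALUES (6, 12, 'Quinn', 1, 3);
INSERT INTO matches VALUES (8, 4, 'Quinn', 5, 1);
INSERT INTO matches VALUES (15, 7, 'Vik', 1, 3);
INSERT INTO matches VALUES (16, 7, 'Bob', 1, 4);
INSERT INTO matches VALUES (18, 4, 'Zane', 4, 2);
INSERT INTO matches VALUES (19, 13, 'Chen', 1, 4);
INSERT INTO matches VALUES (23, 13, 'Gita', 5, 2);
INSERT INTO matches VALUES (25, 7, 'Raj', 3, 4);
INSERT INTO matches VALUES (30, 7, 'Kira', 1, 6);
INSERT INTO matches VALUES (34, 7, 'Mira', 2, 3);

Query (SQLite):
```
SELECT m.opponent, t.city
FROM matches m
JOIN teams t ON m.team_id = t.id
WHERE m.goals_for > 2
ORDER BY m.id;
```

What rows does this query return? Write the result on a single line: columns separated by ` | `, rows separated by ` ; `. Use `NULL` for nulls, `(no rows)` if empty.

Raj | Fresno ; Quinn | Seoul ; Zane | Seoul ; Gita | Quito ; Raj | Reno

Each matches row matches the teams row where team_id = teams.id.
Then keep rows with m.goals_for > 2.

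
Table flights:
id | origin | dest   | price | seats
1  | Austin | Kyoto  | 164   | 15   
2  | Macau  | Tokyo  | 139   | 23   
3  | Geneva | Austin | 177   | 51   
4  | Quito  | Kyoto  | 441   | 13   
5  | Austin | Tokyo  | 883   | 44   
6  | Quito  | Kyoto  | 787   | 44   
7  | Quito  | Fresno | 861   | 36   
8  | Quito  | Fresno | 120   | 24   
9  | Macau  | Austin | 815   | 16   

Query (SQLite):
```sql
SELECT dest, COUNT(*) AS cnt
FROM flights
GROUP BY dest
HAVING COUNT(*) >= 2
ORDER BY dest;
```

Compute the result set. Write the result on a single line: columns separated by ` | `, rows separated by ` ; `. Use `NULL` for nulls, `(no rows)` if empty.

Austin | 2 ; Fresno | 2 ; Kyoto | 3 ; Tokyo | 2

Partition flights by dest; compute COUNT(*) within each group.
HAVING: keep groups with count ≥ 2.
  Austin: ids {3, 9} → COUNT(*)=2
  Fresno: ids {7, 8} → COUNT(*)=2
  Kyoto: ids {1, 4, 6} → COUNT(*)=3
  Tokyo: ids {2, 5} → COUNT(*)=2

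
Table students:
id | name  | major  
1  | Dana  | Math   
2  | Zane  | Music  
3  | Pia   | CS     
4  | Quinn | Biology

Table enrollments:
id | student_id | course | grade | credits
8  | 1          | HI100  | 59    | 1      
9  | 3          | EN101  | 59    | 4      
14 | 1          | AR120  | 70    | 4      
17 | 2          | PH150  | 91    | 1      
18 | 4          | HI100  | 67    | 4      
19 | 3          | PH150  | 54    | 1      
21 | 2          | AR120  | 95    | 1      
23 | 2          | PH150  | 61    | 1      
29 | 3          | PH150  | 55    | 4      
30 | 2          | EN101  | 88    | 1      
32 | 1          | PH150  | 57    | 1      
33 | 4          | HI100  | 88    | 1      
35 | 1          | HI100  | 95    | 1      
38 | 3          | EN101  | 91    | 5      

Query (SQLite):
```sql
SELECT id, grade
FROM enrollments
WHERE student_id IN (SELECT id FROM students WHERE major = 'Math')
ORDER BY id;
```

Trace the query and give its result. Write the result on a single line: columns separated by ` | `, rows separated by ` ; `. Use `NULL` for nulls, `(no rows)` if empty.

8 | 59 ; 14 | 70 ; 32 | 57 ; 35 | 95

Inner query: students.id where major = 'Math'.
Outer: keep enrollments rows whose student_id is in that set.
Inner query → {1}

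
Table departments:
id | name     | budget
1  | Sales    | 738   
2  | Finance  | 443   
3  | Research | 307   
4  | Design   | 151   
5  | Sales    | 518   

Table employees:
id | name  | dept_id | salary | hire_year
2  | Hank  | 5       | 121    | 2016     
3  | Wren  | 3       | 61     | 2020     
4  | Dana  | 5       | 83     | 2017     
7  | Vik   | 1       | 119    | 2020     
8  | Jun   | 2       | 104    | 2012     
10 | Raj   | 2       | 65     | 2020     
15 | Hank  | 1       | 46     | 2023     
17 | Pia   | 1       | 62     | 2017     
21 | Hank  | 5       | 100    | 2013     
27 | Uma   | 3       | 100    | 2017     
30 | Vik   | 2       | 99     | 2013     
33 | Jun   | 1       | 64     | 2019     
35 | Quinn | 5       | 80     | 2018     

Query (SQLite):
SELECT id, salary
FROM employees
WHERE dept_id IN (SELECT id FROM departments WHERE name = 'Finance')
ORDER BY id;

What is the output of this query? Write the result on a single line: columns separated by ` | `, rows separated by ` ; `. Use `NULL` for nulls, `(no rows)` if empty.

8 | 104 ; 10 | 65 ; 30 | 99

Inner query: departments.id where name = 'Finance'.
Outer: keep employees rows whose dept_id is in that set.
Inner query → {2}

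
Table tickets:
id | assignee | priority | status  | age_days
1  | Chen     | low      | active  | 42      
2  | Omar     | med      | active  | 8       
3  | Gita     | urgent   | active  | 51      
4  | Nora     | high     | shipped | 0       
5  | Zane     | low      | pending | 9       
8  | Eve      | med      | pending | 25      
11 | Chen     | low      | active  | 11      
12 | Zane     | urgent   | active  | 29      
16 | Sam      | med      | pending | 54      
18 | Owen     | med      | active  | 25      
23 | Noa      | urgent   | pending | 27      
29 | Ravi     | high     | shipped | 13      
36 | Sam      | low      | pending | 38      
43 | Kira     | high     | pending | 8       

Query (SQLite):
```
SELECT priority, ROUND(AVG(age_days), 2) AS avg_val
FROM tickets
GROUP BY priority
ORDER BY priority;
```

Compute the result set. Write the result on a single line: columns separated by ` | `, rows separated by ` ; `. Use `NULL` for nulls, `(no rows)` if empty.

high | 7 ; low | 25 ; med | 28 ; urgent | 35.67

Partition tickets by priority; compute ROUND(AVG(age_days), 2) within each group.
  high: ids {4, 29, 43} → ROUND(AVG(age_days), 2)=7
  low: ids {1, 5, 11, 36} → ROUND(AVG(age_days), 2)=25
  med: ids {2, 8, 16, 18} → ROUND(AVG(age_days), 2)=28
  urgent: ids {3, 12, 23} → ROUND(AVG(age_days), 2)=35.67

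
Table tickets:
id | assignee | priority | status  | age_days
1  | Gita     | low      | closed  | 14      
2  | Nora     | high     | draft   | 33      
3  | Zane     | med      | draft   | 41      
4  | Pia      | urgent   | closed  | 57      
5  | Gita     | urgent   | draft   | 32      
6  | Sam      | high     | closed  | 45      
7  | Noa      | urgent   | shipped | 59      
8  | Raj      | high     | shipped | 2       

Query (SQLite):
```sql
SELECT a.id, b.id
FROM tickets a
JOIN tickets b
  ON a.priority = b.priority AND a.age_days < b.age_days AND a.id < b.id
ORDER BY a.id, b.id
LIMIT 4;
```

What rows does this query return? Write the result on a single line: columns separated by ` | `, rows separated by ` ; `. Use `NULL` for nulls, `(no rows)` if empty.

Pairs (a,b) with same priority, a.age_days < b.age_days, a.id < b.id.
priority groups: high:{2,6,8} low:{1} med:{3} urgent:{4,5,7}
Ordered by (a.id, b.id); first 4.

2 | 6 ; 4 | 7 ; 5 | 7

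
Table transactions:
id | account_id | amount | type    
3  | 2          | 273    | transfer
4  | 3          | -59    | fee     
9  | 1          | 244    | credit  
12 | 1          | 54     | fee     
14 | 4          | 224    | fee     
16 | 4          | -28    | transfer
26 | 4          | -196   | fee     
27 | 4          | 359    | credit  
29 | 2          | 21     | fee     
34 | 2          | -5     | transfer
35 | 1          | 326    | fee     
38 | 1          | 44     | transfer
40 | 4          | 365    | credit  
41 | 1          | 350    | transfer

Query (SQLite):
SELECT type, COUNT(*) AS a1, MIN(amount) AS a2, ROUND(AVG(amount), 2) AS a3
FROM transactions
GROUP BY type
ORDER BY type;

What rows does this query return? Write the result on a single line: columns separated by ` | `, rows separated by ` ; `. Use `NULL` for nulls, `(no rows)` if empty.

credit | 3 | 244 | 322.67 ; fee | 6 | -196 | 61.67 ; transfer | 5 | -28 | 126.8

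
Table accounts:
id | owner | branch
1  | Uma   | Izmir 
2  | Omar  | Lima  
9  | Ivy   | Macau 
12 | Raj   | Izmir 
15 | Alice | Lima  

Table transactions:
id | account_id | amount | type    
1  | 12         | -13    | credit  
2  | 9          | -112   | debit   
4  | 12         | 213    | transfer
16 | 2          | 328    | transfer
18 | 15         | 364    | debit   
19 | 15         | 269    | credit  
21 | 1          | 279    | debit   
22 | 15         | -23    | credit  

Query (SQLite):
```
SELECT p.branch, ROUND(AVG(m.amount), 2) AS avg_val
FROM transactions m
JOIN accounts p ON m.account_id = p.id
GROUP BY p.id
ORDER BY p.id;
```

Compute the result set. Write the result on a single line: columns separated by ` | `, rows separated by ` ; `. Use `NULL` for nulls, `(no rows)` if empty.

Join each transactions row to its accounts via account_id.
Group joined rows by accounts.id; compute ROUND(AVG(m.amount), 2) per group.
  1: ids {21} → ROUND(AVG(m.amount), 2)=279
  2: ids {16} → ROUND(AVG(m.amount), 2)=328
  9: ids {2} → ROUND(AVG(m.amount), 2)=-112
  12: ids {1, 4} → ROUND(AVG(m.amount), 2)=100
  15: ids {18, 19, 22} → ROUND(AVG(m.amount), 2)=203.33

Izmir | 279 ; Lima | 328 ; Macau | -112 ; Izmir | 100 ; Lima | 203.33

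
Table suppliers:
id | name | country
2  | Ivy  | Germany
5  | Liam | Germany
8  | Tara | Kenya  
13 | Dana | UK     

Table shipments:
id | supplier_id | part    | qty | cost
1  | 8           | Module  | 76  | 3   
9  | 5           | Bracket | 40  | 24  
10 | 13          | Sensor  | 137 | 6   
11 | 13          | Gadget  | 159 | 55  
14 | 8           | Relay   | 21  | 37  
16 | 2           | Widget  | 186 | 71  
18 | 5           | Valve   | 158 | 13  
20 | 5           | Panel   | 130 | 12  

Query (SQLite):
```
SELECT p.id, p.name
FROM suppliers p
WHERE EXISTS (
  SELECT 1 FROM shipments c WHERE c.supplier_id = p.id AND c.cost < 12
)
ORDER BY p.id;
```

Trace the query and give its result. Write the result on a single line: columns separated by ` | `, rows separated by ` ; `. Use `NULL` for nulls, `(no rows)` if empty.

8 | Tara ; 13 | Dana

For each suppliers row, check whether any shipments with matching supplier_id has cost < 12.
Keep rows where that is true.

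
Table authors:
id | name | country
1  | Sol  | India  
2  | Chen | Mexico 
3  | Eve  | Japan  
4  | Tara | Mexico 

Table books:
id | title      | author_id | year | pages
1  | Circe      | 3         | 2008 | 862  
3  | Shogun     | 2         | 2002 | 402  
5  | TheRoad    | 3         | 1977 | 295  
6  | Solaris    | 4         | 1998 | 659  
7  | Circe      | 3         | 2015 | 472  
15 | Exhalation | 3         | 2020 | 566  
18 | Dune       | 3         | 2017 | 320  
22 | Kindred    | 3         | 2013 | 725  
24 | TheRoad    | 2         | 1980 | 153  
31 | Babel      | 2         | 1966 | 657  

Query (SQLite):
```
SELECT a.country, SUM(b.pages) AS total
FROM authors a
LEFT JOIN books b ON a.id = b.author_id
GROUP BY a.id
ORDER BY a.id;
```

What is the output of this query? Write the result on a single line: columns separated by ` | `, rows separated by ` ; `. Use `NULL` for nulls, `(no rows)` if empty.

LEFT JOIN keeps every authors row; unmatched ones get NULL for books columns.
Group by authors.id and compute SUM(b.pages). SUM over an all-NULL group is NULL.
  1: ids {—} → SUM(b.pages)=NULL
  2: ids {3, 24, 31} → SUM(b.pages)=1212
  3: ids {1, 5, 7, 15, 18, 22} → SUM(b.pages)=3240
  4: ids {6} → SUM(b.pages)=659

India | NULL ; Mexico | 1212 ; Japan | 3240 ; Mexico | 659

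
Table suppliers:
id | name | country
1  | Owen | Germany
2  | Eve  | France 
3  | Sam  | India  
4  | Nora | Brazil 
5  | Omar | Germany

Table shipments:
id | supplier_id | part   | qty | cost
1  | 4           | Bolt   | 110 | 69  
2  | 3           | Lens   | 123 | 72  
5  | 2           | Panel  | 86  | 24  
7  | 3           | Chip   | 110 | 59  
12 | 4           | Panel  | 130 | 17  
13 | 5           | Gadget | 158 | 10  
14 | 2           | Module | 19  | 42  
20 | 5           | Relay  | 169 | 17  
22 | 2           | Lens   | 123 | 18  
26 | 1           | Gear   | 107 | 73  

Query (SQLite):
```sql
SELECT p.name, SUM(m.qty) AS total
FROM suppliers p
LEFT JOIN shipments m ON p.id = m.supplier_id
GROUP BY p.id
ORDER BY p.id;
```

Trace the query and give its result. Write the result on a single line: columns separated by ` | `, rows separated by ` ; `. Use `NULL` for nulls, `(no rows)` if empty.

Owen | 107 ; Eve | 228 ; Sam | 233 ; Nora | 240 ; Omar | 327

LEFT JOIN keeps every suppliers row; unmatched ones get NULL for shipments columns.
Group by suppliers.id and compute SUM(m.qty). SUM over an all-NULL group is NULL.
  1: ids {26} → SUM(m.qty)=107
  2: ids {5, 14, 22} → SUM(m.qty)=228
  3: ids {2, 7} → SUM(m.qty)=233
  4: ids {1, 12} → SUM(m.qty)=240
  5: ids {13, 20} → SUM(m.qty)=327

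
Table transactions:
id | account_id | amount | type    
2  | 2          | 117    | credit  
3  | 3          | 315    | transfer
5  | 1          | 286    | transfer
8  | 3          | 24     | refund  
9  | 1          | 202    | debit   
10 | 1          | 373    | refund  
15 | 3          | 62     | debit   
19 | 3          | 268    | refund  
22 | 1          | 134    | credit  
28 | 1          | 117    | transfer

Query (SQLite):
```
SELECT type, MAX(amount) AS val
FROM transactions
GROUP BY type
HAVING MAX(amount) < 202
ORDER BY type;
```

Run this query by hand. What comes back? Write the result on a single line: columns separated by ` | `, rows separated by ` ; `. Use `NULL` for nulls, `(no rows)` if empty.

credit | 134

Partition transactions by type; compute MAX(amount) within each group.
HAVING: keep groups where MAX(amount) < 202.
  credit: ids {2, 22} → MAX(amount)=134
  debit: ids {9, 15} → MAX(amount)=202
  refund: ids {8, 10, 19} → MAX(amount)=373
  transfer: ids {3, 5, 28} → MAX(amount)=315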